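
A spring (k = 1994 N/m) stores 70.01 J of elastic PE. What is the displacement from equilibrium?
PE = ½kx² → x = √(2PE/k) = √(2×70.01/1994) = 0.265 m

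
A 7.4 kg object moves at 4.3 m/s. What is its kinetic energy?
KE = ½mv² = ½×7.4×4.3² = 68.413 J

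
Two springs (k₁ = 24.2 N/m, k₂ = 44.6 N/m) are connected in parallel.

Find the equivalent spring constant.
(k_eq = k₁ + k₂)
k_eq = k₁ + k₂ = 24.2 + 44.6 = 68.8 N/m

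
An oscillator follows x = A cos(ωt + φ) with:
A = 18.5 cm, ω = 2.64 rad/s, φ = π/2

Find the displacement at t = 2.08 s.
x = A cos(ωt + φ) = 18.5×cos(2.64×2.08 + π/2) = 13.17 cm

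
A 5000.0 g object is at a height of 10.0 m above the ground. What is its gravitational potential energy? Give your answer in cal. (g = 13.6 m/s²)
PE = mgh = 5 kg × 13.6 m/s² × 10 m = 680 J = 162.5 cal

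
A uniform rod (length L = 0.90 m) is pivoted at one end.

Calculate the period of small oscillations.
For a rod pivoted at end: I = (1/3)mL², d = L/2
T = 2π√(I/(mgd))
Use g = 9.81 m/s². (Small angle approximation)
I/m = (1/3)L² = 0.27 m²; d = L/2 = 0.45 m
T = 2π√(I/(mgd)) = 2π√(0.27/(9.81×0.45)) = 1.554 s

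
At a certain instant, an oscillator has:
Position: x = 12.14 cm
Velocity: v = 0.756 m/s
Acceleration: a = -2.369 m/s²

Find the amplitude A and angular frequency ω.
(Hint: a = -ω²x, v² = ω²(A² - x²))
a = −ω²x → ω = √(|a|/x) = √(2.369/0.1214) = 4.417 rad/s
v² = ω²(A² − x²) → A = √(x² + v²/ω²) = √(0.1214² + 0.756²/4.417²) = 0.2098 m = 20.98 cm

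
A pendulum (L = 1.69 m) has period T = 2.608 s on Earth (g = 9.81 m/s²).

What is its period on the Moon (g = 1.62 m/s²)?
T = 2π√(L/g), so T_moon/T_earth = √(g_earth/g_moon)
T_moon = 2π√(1.69/1.62) = 6.417 s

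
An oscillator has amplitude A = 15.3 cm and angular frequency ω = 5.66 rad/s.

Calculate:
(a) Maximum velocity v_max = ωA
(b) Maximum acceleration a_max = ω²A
v_max = ωA = 5.66×0.153 = 0.866 m/s
a_max = ω²A = 5.66²×0.153 = 4.901 m/s²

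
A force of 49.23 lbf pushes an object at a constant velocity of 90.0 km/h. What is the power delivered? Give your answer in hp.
P = Fv = 219 N × 25 m/s = 5475 W = 7.342 hp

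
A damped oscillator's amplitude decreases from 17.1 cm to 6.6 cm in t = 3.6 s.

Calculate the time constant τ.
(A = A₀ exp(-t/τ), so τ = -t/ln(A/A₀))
A/A₀ = 6.6/17.1 = 0.386; ln(A/A₀) = -0.952
τ = −t/ln(A/A₀) = −3.6/-0.952 = 3.781 s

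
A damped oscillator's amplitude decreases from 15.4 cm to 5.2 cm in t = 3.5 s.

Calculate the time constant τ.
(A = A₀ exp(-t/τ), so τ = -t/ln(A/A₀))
A/A₀ = 5.2/15.4 = 0.3377; ln(A/A₀) = -1.086
τ = −t/ln(A/A₀) = −3.5/-1.086 = 3.224 s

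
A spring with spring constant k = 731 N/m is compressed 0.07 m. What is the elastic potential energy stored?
PE = ½kx² = ½×731×0.07² = 1.791 J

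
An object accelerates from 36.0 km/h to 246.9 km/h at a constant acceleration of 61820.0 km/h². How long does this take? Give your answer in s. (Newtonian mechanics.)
t = (v - v₀)/a (with unit conversion) = 12.28 s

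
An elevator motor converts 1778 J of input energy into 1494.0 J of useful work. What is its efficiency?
η = W_out/W_in = 1494.0/1778 = 0.8403 = 84.03%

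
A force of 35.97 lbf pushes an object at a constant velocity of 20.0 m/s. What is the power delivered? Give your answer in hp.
P = Fv = 160 N × 20 m/s = 3200 W = 4.291 hp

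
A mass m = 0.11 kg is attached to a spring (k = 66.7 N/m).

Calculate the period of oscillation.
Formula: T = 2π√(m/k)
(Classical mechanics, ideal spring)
T = 2π√(m/k) = 2π√(0.11/66.7) = 0.2552 s; f = 1/T = 3.919 Hz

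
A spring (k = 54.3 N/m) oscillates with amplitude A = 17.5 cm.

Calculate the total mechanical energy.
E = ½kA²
E = ½kA² = ½×54.3×(0.175)² = 0.8315 J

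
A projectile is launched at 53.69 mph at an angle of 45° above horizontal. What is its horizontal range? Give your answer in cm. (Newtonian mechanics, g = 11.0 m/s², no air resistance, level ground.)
R = v₀² sin(2θ) / g (with unit conversion) = 5237.0 cm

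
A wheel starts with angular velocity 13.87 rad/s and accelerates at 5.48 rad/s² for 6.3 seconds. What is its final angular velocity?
ω = ω₀ + αt = 13.87 + 5.48 × 6.3 = 48.39 rad/s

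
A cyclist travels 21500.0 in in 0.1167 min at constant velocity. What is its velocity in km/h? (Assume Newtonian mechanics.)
v = d/t (with unit conversion) = 280.8 km/h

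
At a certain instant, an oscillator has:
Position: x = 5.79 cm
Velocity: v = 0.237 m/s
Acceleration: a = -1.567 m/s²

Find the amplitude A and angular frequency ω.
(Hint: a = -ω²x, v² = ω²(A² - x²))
a = −ω²x → ω = √(|a|/x) = √(1.567/0.0579) = 5.202 rad/s
v² = ω²(A² − x²) → A = √(x² + v²/ω²) = √(0.0579² + 0.237²/5.202²) = 0.07367 m = 7.367 cm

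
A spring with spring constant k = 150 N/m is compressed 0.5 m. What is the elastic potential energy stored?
PE = ½kx² = ½×150×0.5² = 18.75 J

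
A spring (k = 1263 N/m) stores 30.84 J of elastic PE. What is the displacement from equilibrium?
PE = ½kx² → x = √(2PE/k) = √(2×30.84/1263) = 0.221 m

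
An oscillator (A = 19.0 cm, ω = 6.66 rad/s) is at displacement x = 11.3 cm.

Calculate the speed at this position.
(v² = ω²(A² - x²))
v = ω√(A² − x²) = 6.66×√(0.19² − 0.113²) = 1.017 m/s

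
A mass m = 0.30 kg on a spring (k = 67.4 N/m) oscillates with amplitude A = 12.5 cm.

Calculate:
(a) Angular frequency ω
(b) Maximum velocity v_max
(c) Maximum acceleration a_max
ω = √(k/m) = √(67.4/0.3) = 14.99 rad/s
v_max = ωA = 14.99×0.125 = 1.874 m/s
a_max = ω²A = 14.99²×0.125 = 28.08 m/s²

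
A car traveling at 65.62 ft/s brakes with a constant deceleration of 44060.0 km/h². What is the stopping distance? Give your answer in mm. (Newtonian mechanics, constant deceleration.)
d = v₀² / (2a) (with unit conversion) = 58830.0 mm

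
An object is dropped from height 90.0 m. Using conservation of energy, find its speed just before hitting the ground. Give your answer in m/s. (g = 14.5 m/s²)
mgh = ½mv² → v = √(2gh) = √(2×14.5×90) = 51.09 m/s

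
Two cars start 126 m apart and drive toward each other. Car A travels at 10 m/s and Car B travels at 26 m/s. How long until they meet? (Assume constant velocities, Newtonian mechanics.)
Combined speed: v_combined = 10 + 26 = 36 m/s
Time to meet: t = d/36 = 126/36 = 3.5 s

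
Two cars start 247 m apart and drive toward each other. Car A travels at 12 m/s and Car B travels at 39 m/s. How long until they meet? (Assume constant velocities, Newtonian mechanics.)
Combined speed: v_combined = 12 + 39 = 51 m/s
Time to meet: t = d/51 = 247/51 = 4.84 s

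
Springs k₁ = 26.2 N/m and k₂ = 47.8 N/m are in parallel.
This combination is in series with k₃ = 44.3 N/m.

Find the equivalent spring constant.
k₁₂ = k₁ + k₂ = 74 N/m (parallel)
1/k_eq = 1/k₁₂ + 1/k₃ → k_eq = 27.71 N/m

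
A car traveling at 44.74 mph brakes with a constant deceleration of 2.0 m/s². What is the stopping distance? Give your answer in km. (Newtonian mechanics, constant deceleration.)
d = v₀² / (2a) (with unit conversion) = 0.1 km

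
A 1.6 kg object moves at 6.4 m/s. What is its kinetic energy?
KE = ½mv² = ½×1.6×6.4² = 32.768 J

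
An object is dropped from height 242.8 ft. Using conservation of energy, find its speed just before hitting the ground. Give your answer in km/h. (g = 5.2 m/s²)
mgh = ½mv² → v = √(2gh) = √(2×5.2×74.01) = 27.74 m/s = 99.87 km/h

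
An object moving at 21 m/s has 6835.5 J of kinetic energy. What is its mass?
KE = ½mv² → m = 2KE/v² = 2×6835.5/21² = 31.0 kg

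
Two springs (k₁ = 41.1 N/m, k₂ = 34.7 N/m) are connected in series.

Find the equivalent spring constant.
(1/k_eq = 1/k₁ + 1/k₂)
1/k_eq = 1/41.1 + 1/34.7 = 0.053149; k_eq = 18.81 N/m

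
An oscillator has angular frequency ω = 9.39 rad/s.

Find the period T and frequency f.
T = 2π/ω = 2π/9.39 = 0.6691 s; f = ω/2π = 1.494 Hz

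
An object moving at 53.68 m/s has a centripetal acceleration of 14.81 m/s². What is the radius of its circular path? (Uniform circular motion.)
r = v²/a_c = 53.68²/14.81 = 194.57 m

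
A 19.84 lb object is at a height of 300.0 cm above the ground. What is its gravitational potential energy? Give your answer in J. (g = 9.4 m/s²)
PE = mgh = 8.999 kg × 9.4 m/s² × 3 m = 253.8 J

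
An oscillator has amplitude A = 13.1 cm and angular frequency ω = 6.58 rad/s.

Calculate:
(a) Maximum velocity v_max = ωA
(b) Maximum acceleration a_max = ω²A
v_max = ωA = 6.58×0.131 = 0.862 m/s
a_max = ω²A = 6.58²×0.131 = 5.672 m/s²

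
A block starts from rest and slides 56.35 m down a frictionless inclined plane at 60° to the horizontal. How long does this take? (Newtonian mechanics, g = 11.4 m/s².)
a = g sin(θ) = 11.4 × sin(60°) = 9.87 m/s²
t = √(2d/a) = √(2 × 56.35 / 9.87) = 3.38 s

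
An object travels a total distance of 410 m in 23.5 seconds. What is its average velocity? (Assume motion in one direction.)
v_avg = Δd / Δt = 410 / 23.5 = 17.45 m/s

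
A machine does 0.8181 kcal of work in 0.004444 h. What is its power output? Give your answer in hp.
P = W/t = 3423 J / 16 s = 214 W = 0.2869 hp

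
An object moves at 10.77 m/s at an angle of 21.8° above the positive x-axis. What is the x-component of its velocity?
vₓ = v cos(θ) = 10.77 × cos(21.8°) = 10.0 m/s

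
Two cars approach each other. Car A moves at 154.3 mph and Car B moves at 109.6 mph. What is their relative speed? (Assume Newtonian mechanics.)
v_rel = v_A + v_B = 154.3 + 109.6 = 263.9 mph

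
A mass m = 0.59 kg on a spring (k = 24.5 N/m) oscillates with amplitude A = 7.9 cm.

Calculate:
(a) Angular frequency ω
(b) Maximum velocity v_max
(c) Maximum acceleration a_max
ω = √(k/m) = √(24.5/0.59) = 6.444 rad/s
v_max = ωA = 6.444×0.079 = 0.5091 m/s
a_max = ω²A = 6.444²×0.079 = 3.281 m/s²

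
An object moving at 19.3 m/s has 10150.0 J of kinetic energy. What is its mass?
KE = ½mv² → m = 2KE/v² = 2×10150.0/19.3² = 54.5 kg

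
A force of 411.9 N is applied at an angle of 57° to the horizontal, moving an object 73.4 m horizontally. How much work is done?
W = Fd cosθ = 411.9×73.4×cos(57°) = 16466.0 J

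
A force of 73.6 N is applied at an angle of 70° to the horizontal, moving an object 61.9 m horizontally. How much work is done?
W = Fd cosθ = 73.6×61.9×cos(70°) = 1558.2 J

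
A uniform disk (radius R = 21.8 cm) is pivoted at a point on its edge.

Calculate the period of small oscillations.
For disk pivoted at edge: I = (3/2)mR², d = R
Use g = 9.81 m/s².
I/m = (3/2)R² = 0.07129 m²; d = R = 0.218 m
T = 2π√((3/2)R²/(gR)) = 2π√(3R/(2g)) = 1.147 s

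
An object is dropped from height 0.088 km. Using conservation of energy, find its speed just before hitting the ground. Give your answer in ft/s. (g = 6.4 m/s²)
mgh = ½mv² → v = √(2gh) = √(2×6.4×88) = 33.56 m/s = 110.1 ft/s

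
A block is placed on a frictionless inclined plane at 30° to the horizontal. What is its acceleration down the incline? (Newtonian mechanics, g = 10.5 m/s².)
a = g sin(θ) = 10.5 × sin(30°) = 10.5 × 0.5 = 5.25 m/s²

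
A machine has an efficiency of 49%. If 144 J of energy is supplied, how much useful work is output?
W_out = η × W_in = 0.49 × 144 = 70.56 J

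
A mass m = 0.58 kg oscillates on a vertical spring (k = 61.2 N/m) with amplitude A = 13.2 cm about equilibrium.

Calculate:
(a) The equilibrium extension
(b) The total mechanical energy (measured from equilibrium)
x_eq = mg/k = 0.58×9.81/61.2 = 0.09297 m = 9.297 cm
E = ½kA² = ½×61.2×(0.132)² = 0.5332 J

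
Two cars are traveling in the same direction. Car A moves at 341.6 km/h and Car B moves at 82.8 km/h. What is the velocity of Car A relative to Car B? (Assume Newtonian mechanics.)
v_rel = v_A - v_B = 341.6 - 82.8 = 258.8 km/h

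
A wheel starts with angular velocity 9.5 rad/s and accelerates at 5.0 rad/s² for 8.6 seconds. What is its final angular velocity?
ω = ω₀ + αt = 9.5 + 5.0 × 8.6 = 52.5 rad/s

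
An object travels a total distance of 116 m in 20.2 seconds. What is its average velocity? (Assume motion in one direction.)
v_avg = Δd / Δt = 116 / 20.2 = 5.74 m/s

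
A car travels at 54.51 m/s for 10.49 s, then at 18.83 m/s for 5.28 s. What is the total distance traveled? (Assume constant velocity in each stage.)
d₁ = v₁t₁ = 54.51 × 10.49 = 571.81 m
d₂ = v₂t₂ = 18.83 × 5.28 = 99.4224 m
d_total = 571.81 + 99.4224 = 671.23 m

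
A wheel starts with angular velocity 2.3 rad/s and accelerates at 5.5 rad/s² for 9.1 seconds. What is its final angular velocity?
ω = ω₀ + αt = 2.3 + 5.5 × 9.1 = 52.35 rad/s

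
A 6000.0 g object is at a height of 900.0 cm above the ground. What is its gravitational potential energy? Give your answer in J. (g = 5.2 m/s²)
PE = mgh = 6 kg × 5.2 m/s² × 9 m = 280.8 J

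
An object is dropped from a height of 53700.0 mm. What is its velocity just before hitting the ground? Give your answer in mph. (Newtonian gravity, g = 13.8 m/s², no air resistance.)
v = √(2gh) (with unit conversion) = 86.12 mph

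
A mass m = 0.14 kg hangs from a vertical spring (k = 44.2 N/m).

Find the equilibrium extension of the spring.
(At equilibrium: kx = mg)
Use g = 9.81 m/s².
x_eq = mg/k = 0.14×9.81/44.2 = 0.03107 m = 3.107 cm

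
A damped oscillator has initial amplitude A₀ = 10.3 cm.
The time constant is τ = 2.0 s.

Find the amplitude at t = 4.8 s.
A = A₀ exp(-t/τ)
A = A₀ exp(−t/τ) = 10.3×exp(−4.8/2.0) = 0.9344 cm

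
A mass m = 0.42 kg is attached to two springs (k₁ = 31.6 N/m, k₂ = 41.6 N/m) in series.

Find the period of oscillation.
k_eq = k₁k₂/(k₁+k₂) = 17.96 N/m
T = 2π√(m/k_eq) = 2π√(0.42/17.96) = 0.9609 s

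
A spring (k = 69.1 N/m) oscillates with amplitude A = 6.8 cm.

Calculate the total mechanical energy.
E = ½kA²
E = ½kA² = ½×69.1×(0.068)² = 0.1598 J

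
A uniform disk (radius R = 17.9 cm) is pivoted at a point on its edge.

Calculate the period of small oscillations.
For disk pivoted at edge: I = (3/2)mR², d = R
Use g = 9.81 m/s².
I/m = (3/2)R² = 0.04806 m²; d = R = 0.179 m
T = 2π√((3/2)R²/(gR)) = 2π√(3R/(2g)) = 1.039 s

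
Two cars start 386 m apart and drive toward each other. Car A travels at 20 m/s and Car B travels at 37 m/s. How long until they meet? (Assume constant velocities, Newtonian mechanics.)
Combined speed: v_combined = 20 + 37 = 57 m/s
Time to meet: t = d/57 = 386/57 = 6.77 s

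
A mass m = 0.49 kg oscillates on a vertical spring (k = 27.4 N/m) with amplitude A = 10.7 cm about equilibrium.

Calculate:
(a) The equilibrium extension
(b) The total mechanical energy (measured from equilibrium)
x_eq = mg/k = 0.49×9.81/27.4 = 0.1754 m = 17.54 cm
E = ½kA² = ½×27.4×(0.107)² = 0.1569 J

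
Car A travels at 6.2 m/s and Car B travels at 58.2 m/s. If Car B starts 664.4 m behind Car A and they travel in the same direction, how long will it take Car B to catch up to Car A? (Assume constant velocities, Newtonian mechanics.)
Relative speed: v_rel = 58.2 - 6.2 = 52 m/s
Time to catch: t = d₀/v_rel = 664.4/52 = 12.78 s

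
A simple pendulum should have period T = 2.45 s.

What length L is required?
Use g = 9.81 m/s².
T = 2π√(L/g) → L = g(T/2π)² = 9.81×(2.45/2π)² = 1.492 m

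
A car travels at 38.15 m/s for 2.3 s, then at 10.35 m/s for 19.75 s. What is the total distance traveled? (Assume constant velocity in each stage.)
d₁ = v₁t₁ = 38.15 × 2.3 = 87.745 m
d₂ = v₂t₂ = 10.35 × 19.75 = 204.412 m
d_total = 87.745 + 204.412 = 292.16 m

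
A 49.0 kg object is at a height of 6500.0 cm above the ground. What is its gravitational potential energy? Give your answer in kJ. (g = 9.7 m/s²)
PE = mgh = 49 kg × 9.7 m/s² × 65 m = 3.089e+04 J = 30.89 kJ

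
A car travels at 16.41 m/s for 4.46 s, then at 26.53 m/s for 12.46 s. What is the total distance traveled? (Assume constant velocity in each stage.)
d₁ = v₁t₁ = 16.41 × 4.46 = 73.1886 m
d₂ = v₂t₂ = 26.53 × 12.46 = 330.564 m
d_total = 73.1886 + 330.564 = 403.75 m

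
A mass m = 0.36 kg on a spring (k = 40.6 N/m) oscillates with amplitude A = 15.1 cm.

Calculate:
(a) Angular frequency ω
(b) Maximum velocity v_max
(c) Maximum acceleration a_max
ω = √(k/m) = √(40.6/0.36) = 10.62 rad/s
v_max = ωA = 10.62×0.151 = 1.604 m/s
a_max = ω²A = 10.62²×0.151 = 17.03 m/s²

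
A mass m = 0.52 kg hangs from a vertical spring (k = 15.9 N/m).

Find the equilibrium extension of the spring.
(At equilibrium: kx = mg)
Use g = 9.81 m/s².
x_eq = mg/k = 0.52×9.81/15.9 = 0.3208 m = 32.08 cm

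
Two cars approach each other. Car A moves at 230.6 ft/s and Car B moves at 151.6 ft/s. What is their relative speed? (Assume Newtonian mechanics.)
v_rel = v_A + v_B = 230.6 + 151.6 = 382.2 ft/s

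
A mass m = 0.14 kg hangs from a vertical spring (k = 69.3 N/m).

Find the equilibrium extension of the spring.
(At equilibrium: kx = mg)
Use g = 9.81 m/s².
x_eq = mg/k = 0.14×9.81/69.3 = 0.01982 m = 1.982 cm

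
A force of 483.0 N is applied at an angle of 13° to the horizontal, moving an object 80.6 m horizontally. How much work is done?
W = Fd cosθ = 483.0×80.6×cos(13°) = 37932.0 J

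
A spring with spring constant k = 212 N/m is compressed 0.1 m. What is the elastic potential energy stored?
PE = ½kx² = ½×212×0.1² = 1.06 J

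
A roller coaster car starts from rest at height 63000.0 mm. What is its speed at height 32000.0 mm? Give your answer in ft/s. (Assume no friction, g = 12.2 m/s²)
mgh₁ = ½mv₂² + mgh₂ → v₂ = √(2g(h₁−h₂)) = √(2×12.2×(63−32)) = 27.5 m/s = 90.23 ft/s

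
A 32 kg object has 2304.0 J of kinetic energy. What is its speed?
KE = ½mv² → v = √(2KE/m) = √(2×2304.0/32) = 12.0 m/s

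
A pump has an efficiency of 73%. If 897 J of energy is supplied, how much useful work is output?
W_out = η × W_in = 0.73 × 897 = 654.81 J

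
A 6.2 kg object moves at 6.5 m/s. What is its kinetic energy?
KE = ½mv² = ½×6.2×6.5² = 130.975 J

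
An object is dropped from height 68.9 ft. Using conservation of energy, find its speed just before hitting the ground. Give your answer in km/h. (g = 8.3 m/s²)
mgh = ½mv² → v = √(2gh) = √(2×8.3×21) = 18.67 m/s = 67.22 km/h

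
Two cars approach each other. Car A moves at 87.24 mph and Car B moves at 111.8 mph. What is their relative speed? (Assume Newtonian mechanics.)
v_rel = v_A + v_B = 87.24 + 111.8 = 199.0 mph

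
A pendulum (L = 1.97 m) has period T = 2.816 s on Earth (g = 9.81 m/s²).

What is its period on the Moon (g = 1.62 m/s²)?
T = 2π√(L/g), so T_moon/T_earth = √(g_earth/g_moon)
T_moon = 2π√(1.97/1.62) = 6.929 s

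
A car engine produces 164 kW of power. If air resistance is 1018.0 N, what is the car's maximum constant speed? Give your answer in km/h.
P = Fv → v = P/F = 164000 W / 1018 N = 161.1 m/s = 580.0 km/h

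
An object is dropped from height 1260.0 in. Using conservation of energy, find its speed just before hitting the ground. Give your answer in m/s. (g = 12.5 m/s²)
mgh = ½mv² → v = √(2gh) = √(2×12.5×32) = 28.29 m/s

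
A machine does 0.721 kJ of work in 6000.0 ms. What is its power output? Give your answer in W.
P = W/t = 721 J / 6 s = 120.2 W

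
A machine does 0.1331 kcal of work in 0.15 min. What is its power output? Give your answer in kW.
P = W/t = 556.9 J / 9 s = 61.88 W = 0.06188 kW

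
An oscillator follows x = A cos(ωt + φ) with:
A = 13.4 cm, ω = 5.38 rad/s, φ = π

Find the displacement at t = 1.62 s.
x = A cos(ωt + φ) = 13.4×cos(5.38×1.62 + π) = 10.17 cm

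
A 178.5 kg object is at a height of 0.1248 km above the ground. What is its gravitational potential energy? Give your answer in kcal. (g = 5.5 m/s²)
PE = mgh = 178.5 kg × 5.5 m/s² × 124.8 m = 1.225e+05 J = 29.28 kcal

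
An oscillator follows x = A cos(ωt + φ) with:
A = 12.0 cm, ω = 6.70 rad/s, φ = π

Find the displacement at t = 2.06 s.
x = A cos(ωt + φ) = 12.0×cos(6.7×2.06 + π) = -3.947 cm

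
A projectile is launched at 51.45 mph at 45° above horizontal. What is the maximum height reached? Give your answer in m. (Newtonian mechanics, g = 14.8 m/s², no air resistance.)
H = v₀²sin²(θ)/(2g) (with unit conversion) = 8.936 m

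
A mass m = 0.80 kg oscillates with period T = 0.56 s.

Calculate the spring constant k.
T = 2π√(m/k) → k = m(2π/T)² = 0.8×(2π/0.56)² = 100.7 N/m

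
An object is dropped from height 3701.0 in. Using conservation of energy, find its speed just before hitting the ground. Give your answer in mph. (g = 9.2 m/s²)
mgh = ½mv² → v = √(2gh) = √(2×9.2×94.01) = 41.59 m/s = 93.03 mph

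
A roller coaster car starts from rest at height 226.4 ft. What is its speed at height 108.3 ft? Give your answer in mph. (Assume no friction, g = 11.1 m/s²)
mgh₁ = ½mv₂² + mgh₂ → v₂ = √(2g(h₁−h₂)) = √(2×11.1×(69.01−33.01)) = 28.27 m/s = 63.24 mph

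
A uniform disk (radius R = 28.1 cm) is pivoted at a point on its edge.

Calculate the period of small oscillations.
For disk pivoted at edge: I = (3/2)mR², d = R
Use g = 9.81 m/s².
I/m = (3/2)R² = 0.1184 m²; d = R = 0.281 m
T = 2π√((3/2)R²/(gR)) = 2π√(3R/(2g)) = 1.302 s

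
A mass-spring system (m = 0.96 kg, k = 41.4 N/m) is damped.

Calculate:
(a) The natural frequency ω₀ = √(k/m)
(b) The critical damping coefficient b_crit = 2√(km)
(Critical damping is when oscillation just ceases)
ω₀ = √(k/m) = √(41.4/0.96) = 6.567 rad/s
b_crit = 2√(km) = 2√(41.4×0.96) = 12.61 kg/s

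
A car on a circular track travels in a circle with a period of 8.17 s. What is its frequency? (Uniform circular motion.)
f = 1/T = 1/8.17 = 0.1224 Hz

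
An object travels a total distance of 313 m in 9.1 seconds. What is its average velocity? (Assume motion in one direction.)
v_avg = Δd / Δt = 313 / 9.1 = 34.4 m/s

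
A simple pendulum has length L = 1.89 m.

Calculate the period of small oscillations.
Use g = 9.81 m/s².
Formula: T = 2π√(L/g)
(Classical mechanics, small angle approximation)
T = 2π√(L/g) = 2π√(1.89/9.81) = 2.758 s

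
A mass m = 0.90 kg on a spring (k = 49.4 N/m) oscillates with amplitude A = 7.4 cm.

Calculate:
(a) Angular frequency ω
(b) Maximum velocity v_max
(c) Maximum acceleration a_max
ω = √(k/m) = √(49.4/0.9) = 7.409 rad/s
v_max = ωA = 7.409×0.074 = 0.5482 m/s
a_max = ω²A = 7.409²×0.074 = 4.062 m/s²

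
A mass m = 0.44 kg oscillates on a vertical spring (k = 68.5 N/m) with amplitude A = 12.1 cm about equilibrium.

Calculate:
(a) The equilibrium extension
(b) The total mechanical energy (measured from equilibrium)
x_eq = mg/k = 0.44×9.81/68.5 = 0.06301 m = 6.301 cm
E = ½kA² = ½×68.5×(0.121)² = 0.5015 J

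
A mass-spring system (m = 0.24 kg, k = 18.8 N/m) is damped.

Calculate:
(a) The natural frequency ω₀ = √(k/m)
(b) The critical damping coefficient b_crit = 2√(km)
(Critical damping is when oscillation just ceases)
ω₀ = √(k/m) = √(18.8/0.24) = 8.851 rad/s
b_crit = 2√(km) = 2√(18.8×0.24) = 4.248 kg/s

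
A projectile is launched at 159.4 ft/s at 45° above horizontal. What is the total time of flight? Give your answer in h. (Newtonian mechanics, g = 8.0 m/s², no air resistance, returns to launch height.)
T = 2v₀sin(θ)/g (with unit conversion) = 0.002386 h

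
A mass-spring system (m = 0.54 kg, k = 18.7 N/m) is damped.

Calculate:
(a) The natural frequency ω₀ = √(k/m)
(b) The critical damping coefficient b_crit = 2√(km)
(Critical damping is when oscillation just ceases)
ω₀ = √(k/m) = √(18.7/0.54) = 5.885 rad/s
b_crit = 2√(km) = 2√(18.7×0.54) = 6.355 kg/s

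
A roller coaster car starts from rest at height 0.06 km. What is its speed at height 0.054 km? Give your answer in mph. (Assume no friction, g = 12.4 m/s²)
mgh₁ = ½mv₂² + mgh₂ → v₂ = √(2g(h₁−h₂)) = √(2×12.4×(60−54)) = 12.2 m/s = 27.29 mph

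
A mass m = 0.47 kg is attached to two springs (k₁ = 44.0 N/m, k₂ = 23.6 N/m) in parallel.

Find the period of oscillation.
k_eq = k₁+k₂ = 67.6 N/m
T = 2π√(m/k_eq) = 2π√(0.47/67.6) = 0.5239 s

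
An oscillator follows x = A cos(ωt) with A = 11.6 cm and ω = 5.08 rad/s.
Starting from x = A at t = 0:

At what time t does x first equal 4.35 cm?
cos(ωt) = x/A = 4.35/11.6 = 0.375
ωt = arccos(0.375) = 1.186 rad
t = 1.186/5.08 = 0.2335 s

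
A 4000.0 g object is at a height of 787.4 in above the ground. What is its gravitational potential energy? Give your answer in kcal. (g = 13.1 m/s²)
PE = mgh = 4 kg × 13.1 m/s² × 20 m = 1048 J = 0.2505 kcal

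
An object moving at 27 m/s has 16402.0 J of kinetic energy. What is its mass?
KE = ½mv² → m = 2KE/v² = 2×16402.0/27² = 45.0 kg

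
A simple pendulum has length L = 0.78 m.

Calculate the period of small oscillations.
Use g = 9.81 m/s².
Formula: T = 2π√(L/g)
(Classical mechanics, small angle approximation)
T = 2π√(L/g) = 2π√(0.78/9.81) = 1.772 s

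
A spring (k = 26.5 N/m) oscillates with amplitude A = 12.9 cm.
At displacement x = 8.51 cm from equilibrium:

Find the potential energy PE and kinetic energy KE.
E_total = ½kA² = ½×26.5×(0.129)² = 0.2205 J
PE = ½kx² = ½×26.5×(0.0851)² = 0.09596 J
KE = E_total − PE = 0.1245 J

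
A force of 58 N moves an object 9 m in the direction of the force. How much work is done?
W = Fd = 58×9 = 522.0 J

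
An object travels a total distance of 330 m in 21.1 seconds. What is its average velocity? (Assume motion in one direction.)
v_avg = Δd / Δt = 330 / 21.1 = 15.64 m/s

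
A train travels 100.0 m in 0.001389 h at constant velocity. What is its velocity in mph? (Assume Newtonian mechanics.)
v = d/t (with unit conversion) = 44.74 mph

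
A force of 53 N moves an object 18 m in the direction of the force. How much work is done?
W = Fd = 53×18 = 954.0 J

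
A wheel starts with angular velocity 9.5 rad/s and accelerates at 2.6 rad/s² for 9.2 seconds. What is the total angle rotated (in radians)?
θ = ω₀t + ½αt² = 9.5×9.2 + ½×2.6×9.2² = 197.43 rad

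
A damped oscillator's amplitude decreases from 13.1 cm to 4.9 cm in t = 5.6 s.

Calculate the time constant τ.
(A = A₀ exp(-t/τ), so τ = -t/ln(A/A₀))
A/A₀ = 4.9/13.1 = 0.374; ln(A/A₀) = -0.9834
τ = −t/ln(A/A₀) = −5.6/-0.9834 = 5.695 s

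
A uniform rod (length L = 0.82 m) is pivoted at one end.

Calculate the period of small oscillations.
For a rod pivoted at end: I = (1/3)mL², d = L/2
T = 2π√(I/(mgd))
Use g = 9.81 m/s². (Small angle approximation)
I/m = (1/3)L² = 0.2241 m²; d = L/2 = 0.41 m
T = 2π√(I/(mgd)) = 2π√(0.2241/(9.81×0.41)) = 1.483 s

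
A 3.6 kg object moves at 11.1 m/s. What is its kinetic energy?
KE = ½mv² = ½×3.6×11.1² = 221.778 J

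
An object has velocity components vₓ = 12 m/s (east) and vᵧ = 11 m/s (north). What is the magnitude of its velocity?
|v| = √(vₓ² + vᵧ²) = √(12² + 11²) = √(265) = 16.28 m/s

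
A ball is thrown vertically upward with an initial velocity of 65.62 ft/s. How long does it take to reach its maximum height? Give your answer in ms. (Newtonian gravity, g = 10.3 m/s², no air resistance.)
t_up = v₀/g (with unit conversion) = 1942.0 ms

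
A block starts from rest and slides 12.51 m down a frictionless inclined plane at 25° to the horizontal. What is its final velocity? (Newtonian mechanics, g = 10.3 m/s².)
a = g sin(θ) = 10.3 × sin(25°) = 4.35 m/s²
v = √(2ad) = √(2 × 4.35 × 12.51) = 10.44 m/s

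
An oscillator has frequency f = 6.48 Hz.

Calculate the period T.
T = 1/f = 1/6.48 = 0.1543 s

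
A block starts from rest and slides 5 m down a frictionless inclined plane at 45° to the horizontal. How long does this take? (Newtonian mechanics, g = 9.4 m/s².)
a = g sin(θ) = 9.4 × sin(45°) = 6.65 m/s²
t = √(2d/a) = √(2 × 5 / 6.65) = 1.23 s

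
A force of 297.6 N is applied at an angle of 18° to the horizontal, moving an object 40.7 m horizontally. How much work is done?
W = Fd cosθ = 297.6×40.7×cos(18°) = 11520.0 J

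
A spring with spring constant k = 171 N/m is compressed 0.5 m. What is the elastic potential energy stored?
PE = ½kx² = ½×171×0.5² = 21.38 J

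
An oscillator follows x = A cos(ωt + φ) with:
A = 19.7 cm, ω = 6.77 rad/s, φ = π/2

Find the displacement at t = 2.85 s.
x = A cos(ωt + φ) = 19.7×cos(6.77×2.85 + π/2) = -8.479 cm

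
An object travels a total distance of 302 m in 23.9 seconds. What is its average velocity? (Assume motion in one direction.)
v_avg = Δd / Δt = 302 / 23.9 = 12.64 m/s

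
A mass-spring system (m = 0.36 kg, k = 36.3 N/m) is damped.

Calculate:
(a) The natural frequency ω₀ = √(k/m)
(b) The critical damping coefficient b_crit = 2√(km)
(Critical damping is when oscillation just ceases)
ω₀ = √(k/m) = √(36.3/0.36) = 10.04 rad/s
b_crit = 2√(km) = 2√(36.3×0.36) = 7.23 kg/s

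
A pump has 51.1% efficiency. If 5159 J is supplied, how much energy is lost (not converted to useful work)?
W_out = η × W_in = 0.511×5159 = 2636.2 J
W_lost = W_in − W_out = 5159 − 2636.2 = 2522.8 J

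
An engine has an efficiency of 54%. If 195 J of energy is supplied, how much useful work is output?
W_out = η × W_in = 0.54 × 195 = 105.3 J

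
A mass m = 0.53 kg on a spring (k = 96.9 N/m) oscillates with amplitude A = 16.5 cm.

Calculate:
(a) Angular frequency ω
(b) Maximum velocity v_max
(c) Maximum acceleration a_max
ω = √(k/m) = √(96.9/0.53) = 13.52 rad/s
v_max = ωA = 13.52×0.165 = 2.231 m/s
a_max = ω²A = 13.52²×0.165 = 30.17 m/s²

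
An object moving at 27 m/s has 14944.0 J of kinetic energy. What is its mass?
KE = ½mv² → m = 2KE/v² = 2×14944.0/27² = 41.0 kg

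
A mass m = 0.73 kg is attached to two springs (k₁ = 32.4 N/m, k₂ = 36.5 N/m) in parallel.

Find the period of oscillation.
k_eq = k₁+k₂ = 68.9 N/m
T = 2π√(m/k_eq) = 2π√(0.73/68.9) = 0.6467 s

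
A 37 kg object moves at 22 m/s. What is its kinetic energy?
KE = ½mv² = ½×37×22² = 8954.0 J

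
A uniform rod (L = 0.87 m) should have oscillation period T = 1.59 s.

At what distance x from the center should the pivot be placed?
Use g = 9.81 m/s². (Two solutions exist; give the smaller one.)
T = 2π√((L²/12 + x²)/(gx)). Let c = T²g/(4π²) = 0.6282.
x² − cx + L²/12 = 0 → x = (c − √(c² − L²/3))/2 = 0.1255 m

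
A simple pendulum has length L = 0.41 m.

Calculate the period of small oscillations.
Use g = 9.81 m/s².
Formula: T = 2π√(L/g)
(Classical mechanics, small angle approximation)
T = 2π√(L/g) = 2π√(0.41/9.81) = 1.285 s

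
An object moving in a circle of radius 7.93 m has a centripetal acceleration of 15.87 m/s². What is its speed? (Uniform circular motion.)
v = √(a_c × r) = √(15.87 × 7.93) = 11.22 m/s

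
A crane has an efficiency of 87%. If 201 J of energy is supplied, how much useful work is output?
W_out = η × W_in = 0.87 × 201 = 174.87 J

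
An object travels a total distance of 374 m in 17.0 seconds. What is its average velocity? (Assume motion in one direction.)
v_avg = Δd / Δt = 374 / 17.0 = 22.0 m/s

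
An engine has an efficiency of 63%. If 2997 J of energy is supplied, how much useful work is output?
W_out = η × W_in = 0.63 × 2997 = 1888.1 J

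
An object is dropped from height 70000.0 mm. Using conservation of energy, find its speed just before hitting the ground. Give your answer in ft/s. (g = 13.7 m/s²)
mgh = ½mv² → v = √(2gh) = √(2×13.7×70) = 43.79 m/s = 143.7 ft/s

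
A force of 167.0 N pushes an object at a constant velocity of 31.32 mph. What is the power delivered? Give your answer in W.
P = Fv = 167 N × 14 m/s = 2338 W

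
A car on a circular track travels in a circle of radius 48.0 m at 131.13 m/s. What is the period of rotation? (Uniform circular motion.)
T = 2πr/v = 2π×48.0/131.13 = 2.3 s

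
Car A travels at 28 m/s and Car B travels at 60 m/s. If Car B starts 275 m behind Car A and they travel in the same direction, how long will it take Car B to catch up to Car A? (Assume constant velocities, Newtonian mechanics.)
Relative speed: v_rel = 60 - 28 = 32 m/s
Time to catch: t = d₀/v_rel = 275/32 = 8.59 s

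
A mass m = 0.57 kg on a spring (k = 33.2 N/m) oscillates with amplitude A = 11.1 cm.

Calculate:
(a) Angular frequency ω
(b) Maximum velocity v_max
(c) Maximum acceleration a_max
ω = √(k/m) = √(33.2/0.57) = 7.632 rad/s
v_max = ωA = 7.632×0.111 = 0.8471 m/s
a_max = ω²A = 7.632²×0.111 = 6.465 m/s²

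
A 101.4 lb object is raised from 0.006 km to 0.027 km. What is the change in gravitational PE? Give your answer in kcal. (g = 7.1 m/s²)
ΔPE = mg(h₂ − h₁) = 45.99 kg × 7.1 m/s² × (27 − 6) m = 6858 J = 1.639 kcal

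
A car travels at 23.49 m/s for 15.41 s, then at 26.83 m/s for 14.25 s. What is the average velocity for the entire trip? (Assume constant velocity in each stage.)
d₁ = v₁t₁ = 23.49 × 15.41 = 361.981 m
d₂ = v₂t₂ = 26.83 × 14.25 = 382.327 m
d_total = 744.31 m, t_total = 29.66 s
v_avg = d_total/t_total = 744.31/29.66 = 25.09 m/s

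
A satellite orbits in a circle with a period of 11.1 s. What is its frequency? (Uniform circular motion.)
f = 1/T = 1/11.1 = 0.0901 Hz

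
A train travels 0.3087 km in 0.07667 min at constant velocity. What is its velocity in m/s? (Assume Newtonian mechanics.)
v = d/t (with unit conversion) = 67.11 m/s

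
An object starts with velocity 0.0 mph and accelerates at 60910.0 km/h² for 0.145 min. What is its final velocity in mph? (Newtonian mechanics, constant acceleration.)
v = v₀ + at (with unit conversion) = 91.47 mph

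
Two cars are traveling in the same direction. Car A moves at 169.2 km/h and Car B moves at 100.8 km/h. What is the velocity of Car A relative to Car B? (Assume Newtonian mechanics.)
v_rel = v_A - v_B = 169.2 - 100.8 = 68.4 km/h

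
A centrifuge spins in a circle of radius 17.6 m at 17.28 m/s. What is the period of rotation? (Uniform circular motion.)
T = 2πr/v = 2π×17.6/17.28 = 6.4 s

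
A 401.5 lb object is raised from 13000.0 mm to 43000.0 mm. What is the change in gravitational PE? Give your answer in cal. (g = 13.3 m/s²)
ΔPE = mg(h₂ − h₁) = 182.1 kg × 13.3 m/s² × (43 − 13) m = 7.266e+04 J = 17370.0 cal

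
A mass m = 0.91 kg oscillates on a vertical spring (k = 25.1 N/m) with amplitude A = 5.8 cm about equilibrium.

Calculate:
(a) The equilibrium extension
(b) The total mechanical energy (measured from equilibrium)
x_eq = mg/k = 0.91×9.81/25.1 = 0.3557 m = 35.57 cm
E = ½kA² = ½×25.1×(0.058)² = 0.04222 J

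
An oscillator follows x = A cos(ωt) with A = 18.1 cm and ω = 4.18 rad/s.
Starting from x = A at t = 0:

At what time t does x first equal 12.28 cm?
cos(ωt) = x/A = 12.28/18.1 = 0.6785
ωt = arccos(0.6785) = 0.8251 rad
t = 0.8251/4.18 = 0.1974 s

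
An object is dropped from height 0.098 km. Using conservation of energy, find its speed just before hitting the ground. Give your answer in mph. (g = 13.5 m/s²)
mgh = ½mv² → v = √(2gh) = √(2×13.5×98) = 51.44 m/s = 115.1 mph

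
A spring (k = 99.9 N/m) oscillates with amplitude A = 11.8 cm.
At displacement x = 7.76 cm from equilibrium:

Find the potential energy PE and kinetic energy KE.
E_total = ½kA² = ½×99.9×(0.118)² = 0.6955 J
PE = ½kx² = ½×99.9×(0.0776)² = 0.3008 J
KE = E_total − PE = 0.3947 J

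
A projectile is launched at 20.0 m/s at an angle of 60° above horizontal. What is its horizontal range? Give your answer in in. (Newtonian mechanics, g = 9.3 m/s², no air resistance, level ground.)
R = v₀² sin(2θ) / g (with unit conversion) = 1466.0 in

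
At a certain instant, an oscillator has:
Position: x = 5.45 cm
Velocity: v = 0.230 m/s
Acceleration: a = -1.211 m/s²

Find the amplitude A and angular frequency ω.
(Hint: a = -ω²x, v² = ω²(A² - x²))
a = −ω²x → ω = √(|a|/x) = √(1.211/0.0545) = 4.714 rad/s
v² = ω²(A² − x²) → A = √(x² + v²/ω²) = √(0.0545² + 0.23²/4.714²) = 0.07315 m = 7.315 cm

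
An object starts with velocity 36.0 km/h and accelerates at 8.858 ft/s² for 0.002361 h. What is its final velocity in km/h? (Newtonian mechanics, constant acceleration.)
v = v₀ + at (with unit conversion) = 118.6 km/h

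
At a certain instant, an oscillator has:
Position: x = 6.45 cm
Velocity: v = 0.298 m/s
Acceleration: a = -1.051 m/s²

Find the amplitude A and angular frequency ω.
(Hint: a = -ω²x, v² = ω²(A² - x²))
a = −ω²x → ω = √(|a|/x) = √(1.051/0.0645) = 4.037 rad/s
v² = ω²(A² − x²) → A = √(x² + v²/ω²) = √(0.0645² + 0.298²/4.037²) = 0.09803 m = 9.803 cm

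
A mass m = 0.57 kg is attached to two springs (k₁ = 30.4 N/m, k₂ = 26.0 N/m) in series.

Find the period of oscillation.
k_eq = k₁k₂/(k₁+k₂) = 14.01 N/m
T = 2π√(m/k_eq) = 2π√(0.57/14.01) = 1.267 s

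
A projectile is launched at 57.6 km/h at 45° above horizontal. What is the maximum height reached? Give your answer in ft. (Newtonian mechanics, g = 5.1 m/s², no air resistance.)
H = v₀²sin²(θ)/(2g) (with unit conversion) = 41.17 ft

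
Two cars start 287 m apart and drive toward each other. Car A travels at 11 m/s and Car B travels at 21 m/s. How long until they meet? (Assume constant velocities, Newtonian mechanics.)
Combined speed: v_combined = 11 + 21 = 32 m/s
Time to meet: t = d/32 = 287/32 = 8.97 s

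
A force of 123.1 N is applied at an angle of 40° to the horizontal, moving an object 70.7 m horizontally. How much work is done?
W = Fd cosθ = 123.1×70.7×cos(40°) = 6667.0 J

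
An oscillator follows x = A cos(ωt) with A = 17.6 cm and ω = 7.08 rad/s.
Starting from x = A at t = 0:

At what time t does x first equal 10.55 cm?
cos(ωt) = x/A = 10.55/17.6 = 0.5994
ωt = arccos(0.5994) = 0.928 rad
t = 0.928/7.08 = 0.1311 s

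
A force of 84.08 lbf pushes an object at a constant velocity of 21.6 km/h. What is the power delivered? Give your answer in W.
P = Fv = 374 N × 6 m/s = 2244 W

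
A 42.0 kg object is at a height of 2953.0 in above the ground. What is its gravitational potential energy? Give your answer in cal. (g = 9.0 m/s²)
PE = mgh = 42 kg × 9.0 m/s² × 75.01 m = 2.835e+04 J = 6776.0 cal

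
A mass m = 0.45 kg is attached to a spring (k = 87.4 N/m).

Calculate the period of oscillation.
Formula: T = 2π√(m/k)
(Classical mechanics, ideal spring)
T = 2π√(m/k) = 2π√(0.45/87.4) = 0.4508 s; f = 1/T = 2.218 Hz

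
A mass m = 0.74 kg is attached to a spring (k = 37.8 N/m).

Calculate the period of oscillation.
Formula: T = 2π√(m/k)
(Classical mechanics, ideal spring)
T = 2π√(m/k) = 2π√(0.74/37.8) = 0.8791 s; f = 1/T = 1.137 Hz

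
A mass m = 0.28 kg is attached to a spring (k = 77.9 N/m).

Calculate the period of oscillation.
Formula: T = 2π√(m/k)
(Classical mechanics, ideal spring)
T = 2π√(m/k) = 2π√(0.28/77.9) = 0.3767 s; f = 1/T = 2.655 Hz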